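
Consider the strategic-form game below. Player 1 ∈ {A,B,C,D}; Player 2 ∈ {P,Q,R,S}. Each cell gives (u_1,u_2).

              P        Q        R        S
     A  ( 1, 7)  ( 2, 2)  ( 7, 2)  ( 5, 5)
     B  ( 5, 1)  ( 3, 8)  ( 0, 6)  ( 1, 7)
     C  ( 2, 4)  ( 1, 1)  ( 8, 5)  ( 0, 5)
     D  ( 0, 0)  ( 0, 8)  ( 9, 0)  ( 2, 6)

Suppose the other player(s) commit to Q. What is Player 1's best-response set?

u_1(A vs Q) = 2
u_1(B vs Q) = 3
u_1(C vs Q) = 1
u_1(D vs Q) = 0
max payoff 3 at {B}

BR_1 = {B}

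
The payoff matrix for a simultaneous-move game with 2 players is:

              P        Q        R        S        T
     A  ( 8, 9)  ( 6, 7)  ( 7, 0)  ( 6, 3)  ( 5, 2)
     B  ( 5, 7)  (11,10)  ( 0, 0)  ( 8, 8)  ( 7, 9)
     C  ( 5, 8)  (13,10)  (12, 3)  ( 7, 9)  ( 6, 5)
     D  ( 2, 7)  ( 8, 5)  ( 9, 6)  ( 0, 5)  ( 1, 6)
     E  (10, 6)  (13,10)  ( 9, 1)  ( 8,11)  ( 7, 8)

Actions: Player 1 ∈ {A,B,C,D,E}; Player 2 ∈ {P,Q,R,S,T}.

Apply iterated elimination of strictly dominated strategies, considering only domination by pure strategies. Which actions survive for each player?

Remaining: P1:{B,C,E} P2:{Q,S}

P1 drop A (E beats it: P:10>8 Q:13>6 R:9>7 S:8>6 T:7>5)
P1 drop D (C beats it: P:5>2 Q:13>8 R:12>9 S:7>0 T:6>1)
P2 drop P (Q beats it: B:10>7 C:10>8 E:10>6)
P2 drop R (Q beats it: B:10>0 C:10>3 E:10>1)
P2 drop T (Q beats it: B:10>9 C:10>5 E:10>8)
P1→{B,C,E} P2→{Q,S}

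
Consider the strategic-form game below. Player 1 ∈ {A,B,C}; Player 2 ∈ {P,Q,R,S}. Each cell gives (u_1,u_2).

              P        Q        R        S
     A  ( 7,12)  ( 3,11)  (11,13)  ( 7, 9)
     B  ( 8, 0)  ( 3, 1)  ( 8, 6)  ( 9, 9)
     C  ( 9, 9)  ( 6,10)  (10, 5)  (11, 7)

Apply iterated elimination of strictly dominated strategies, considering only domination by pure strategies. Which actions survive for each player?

Remaining: P1:{A,C} P2:{P,Q,R}

P1 drop B (C beats it: P:9>8 Q:6>3 R:10>8 S:11>9)
P2 drop S (P beats it: A:12>9 C:9>7)
P1→{A,C} P2→{P,Q,R}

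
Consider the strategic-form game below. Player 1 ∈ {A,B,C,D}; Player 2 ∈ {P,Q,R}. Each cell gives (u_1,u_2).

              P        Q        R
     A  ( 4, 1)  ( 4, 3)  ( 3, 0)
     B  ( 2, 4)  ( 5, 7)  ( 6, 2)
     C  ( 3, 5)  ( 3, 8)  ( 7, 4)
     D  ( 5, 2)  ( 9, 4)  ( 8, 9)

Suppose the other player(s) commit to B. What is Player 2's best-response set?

u_2(P vs B) = 4
u_2(Q vs B) = 7
u_2(R vs B) = 2
max payoff 7 at {Q}

argmax u_2 = {Q}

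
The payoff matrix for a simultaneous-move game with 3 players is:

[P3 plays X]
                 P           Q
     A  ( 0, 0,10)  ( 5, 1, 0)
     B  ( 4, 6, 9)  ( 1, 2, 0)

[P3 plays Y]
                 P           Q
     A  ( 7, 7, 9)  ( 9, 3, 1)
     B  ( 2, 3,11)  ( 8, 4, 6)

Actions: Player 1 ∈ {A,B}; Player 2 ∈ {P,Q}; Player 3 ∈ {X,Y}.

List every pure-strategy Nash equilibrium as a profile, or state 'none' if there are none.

No pure NE.

(A,P,X): not NE [P1→B gives 4>0; P2→Q gives 1>0]
(A,P,Y): not NE [P3→X gives 10>9]
(A,Q,X): not NE [P3→Y gives 1>0]
(A,Q,Y): not NE [P2→P gives 7>3]
(B,P,X): not NE [P3→Y gives 11>9]
(B,P,Y): not NE [P1→A gives 7>2; P2→Q gives 4>3]
(B,Q,X): not NE [P1→A gives 5>1; P2→P gives 6>2; P3→Y gives 6>0]
(B,Q,Y): not NE [P1→A gives 9>8]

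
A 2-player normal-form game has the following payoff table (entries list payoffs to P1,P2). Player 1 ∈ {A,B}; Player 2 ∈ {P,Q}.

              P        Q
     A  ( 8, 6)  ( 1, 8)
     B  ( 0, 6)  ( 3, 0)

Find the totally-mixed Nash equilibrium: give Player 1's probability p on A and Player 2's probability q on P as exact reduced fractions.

P1 indiff ⇒ q·8+(1-q)·1 = q·0+(1-q)·3 ⇒ q(8) = (1-q)(2) ⇒ q = 1/5
P2 indiff ⇒ p·6+(1-p)·6 = p·8+(1-p)·0 ⇒ p(-2) = (1-p)(-6) ⇒ p = 3/4

p=3/4, q=1/5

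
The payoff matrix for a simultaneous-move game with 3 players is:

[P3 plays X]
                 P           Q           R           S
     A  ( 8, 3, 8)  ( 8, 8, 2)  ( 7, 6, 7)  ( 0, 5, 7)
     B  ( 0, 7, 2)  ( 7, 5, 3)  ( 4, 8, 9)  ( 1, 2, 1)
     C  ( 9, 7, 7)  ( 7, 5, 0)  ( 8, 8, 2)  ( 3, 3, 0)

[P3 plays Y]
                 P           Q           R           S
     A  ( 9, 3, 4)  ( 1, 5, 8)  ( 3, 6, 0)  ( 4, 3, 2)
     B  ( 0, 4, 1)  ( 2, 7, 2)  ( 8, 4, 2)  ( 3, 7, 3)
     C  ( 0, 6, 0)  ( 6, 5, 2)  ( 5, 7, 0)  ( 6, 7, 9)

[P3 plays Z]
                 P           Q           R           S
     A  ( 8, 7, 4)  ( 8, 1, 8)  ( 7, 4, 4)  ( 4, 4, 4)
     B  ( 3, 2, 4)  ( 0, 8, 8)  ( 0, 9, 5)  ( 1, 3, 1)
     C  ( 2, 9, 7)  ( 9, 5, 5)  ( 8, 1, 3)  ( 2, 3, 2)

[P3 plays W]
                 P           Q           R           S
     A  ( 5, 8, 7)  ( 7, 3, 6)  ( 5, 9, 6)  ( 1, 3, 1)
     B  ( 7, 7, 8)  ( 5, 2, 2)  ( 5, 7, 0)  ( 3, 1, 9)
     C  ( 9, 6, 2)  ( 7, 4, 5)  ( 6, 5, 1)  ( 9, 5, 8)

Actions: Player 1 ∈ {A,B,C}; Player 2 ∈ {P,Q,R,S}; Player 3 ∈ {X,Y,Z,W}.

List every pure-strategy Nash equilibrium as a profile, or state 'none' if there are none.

PSNE = {(C,S,Y)}

(A,P,X): not NE [P1→C gives 9>8; P2→Q gives 8>3]
(A,P,Y): not NE [P2→R gives 6>3; P3→X gives 8>4]
(A,P,Z): not NE [P3→X gives 8>4]
(A,P,W): not NE [P1→C gives 9>5; P2→R gives 9>8; P3→X gives 8>7]
(A,Q,X): not NE [P3→Z gives 8>2]
(A,Q,Y): not NE [P1→C gives 6>1; P2→R gives 6>5]
(A,Q,Z): not NE [P1→C gives 9>8; P2→P gives 7>1]
(A,Q,W): not NE [P2→R gives 9>3; P3→Z gives 8>6]
(A,R,X): not NE [P1→C gives 8>7; P2→Q gives 8>6]
(A,R,Y): not NE [P1→B gives 8>3; P3→X gives 7>0]
(A,R,Z): not NE [P1→C gives 8>7; P2→P gives 7>4; P3→X gives 7>4]
(A,R,W): not NE [P1→C gives 6>5; P3→X gives 7>6]
(A,S,X): not NE [P1→C gives 3>0; P2→Q gives 8>5]
(A,S,Y): not NE [P1→C gives 6>4; P2→R gives 6>3; P3→X gives 7>2]
(A,S,Z): not NE [P2→P gives 7>4; P3→X gives 7>4]
(A,S,W): not NE [P1→C gives 9>1; P2→R gives 9>3; P3→X gives 7>1]
(B,P,X): not NE [P1→C gives 9>0; P2→R gives 8>7; P3→W gives 8>2]
(B,P,Y): not NE [P1→A gives 9>0; P2→S gives 7>4; P3→W gives 8>1]
(B,P,Z): not NE [P1→A gives 8>3; P2→R gives 9>2; P3→W gives 8>4]
(B,P,W): not NE [P1→C gives 9>7]
(B,Q,X): not NE [P1→A gives 8>7; P2→R gives 8>5; P3→Z gives 8>3]
(B,Q,Y): not NE [P1→C gives 6>2; P3→Z gives 8>2]
(B,Q,Z): not NE [P1→C gives 9>0; P2→R gives 9>8]
(B,Q,W): not NE [P1→C gives 7>5; P2→R gives 7>2; P3→Z gives 8>2]
(B,R,X): not NE [P1→C gives 8>4]
(B,R,Y): not NE [P2→S gives 7>4; P3→X gives 9>2]
(B,R,Z): not NE [P1→C gives 8>0; P3→X gives 9>5]
(B,R,W): not NE [P1→C gives 6>5; P3→X gives 9>0]
(B,S,X): not NE [P1→C gives 3>1; P2→R gives 8>2; P3→W gives 9>1]
(B,S,Y): not NE [P1→C gives 6>3; P3→W gives 9>3]
(B,S,Z): not NE [P1→A gives 4>1; P2→R gives 9>3; P3→W gives 9>1]
(B,S,W): not NE [P1→C gives 9>3; P2→R gives 7>1]
(C,P,X): not NE [P2→R gives 8>7]
(C,P,Y): not NE [P1→A gives 9>0; P2→S gives 7>6; P3→Z gives 7>0]
(C,P,Z): not NE [P1→A gives 8>2]
(C,P,W): not NE [P3→Z gives 7>2]
(C,Q,X): not NE [P1→A gives 8>7; P2→R gives 8>5; P3→W gives 5>0]
(C,Q,Y): not NE [P2→S gives 7>5; P3→W gives 5>2]
(C,Q,Z): not NE [P2→P gives 9>5]
(C,Q,W): not NE [P2→P gives 6>4]
(C,R,X): not NE [P3→Z gives 3>2]
(C,R,Y): not NE [P1→B gives 8>5; P3→Z gives 3>0]
(C,R,Z): not NE [P2→P gives 9>1]
(C,R,W): not NE [P2→P gives 6>5; P3→Z gives 3>1]
(C,S,X): not NE [P2→R gives 8>3; P3→Y gives 9>0]
(C,S,Y): NE
(C,S,Z): not NE [P1→A gives 4>2; P2→P gives 9>3; P3→Y gives 9>2]
(C,S,W): not NE [P2→P gives 6>5; P3→Y gives 9>8]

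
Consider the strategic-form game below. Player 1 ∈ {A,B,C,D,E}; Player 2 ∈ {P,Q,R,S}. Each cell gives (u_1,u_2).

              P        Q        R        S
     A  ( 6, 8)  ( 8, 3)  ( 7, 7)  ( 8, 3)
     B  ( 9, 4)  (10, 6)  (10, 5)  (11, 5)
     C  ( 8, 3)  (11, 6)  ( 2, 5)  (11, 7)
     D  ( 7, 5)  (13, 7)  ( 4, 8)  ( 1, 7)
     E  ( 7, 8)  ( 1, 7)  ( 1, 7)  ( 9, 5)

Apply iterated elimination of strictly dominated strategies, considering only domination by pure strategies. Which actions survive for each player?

P1 drop A (B beats it: P:9>6 Q:10>8 R:10>7 S:11>8)
P1 drop E (B beats it: P:9>7 Q:10>1 R:10>1 S:11>9)
P2 drop P (Q beats it: B:6>4 C:6>3 D:7>5)
P1→{B,C,D} P2→{Q,R,S}

Survivors P1:{B,C,D} P2:{Q,R,S}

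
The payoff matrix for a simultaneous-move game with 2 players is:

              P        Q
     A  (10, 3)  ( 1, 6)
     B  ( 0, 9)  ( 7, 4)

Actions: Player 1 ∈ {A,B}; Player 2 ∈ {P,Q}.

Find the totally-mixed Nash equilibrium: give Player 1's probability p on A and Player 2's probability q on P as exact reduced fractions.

P1 indiff ⇒ q·10+(1-q)·1 = q·0+(1-q)·7 ⇒ q(10) = (1-q)(6) ⇒ q = 3/8
P2 indiff ⇒ p·3+(1-p)·9 = p·6+(1-p)·4 ⇒ p(-3) = (1-p)(-5) ⇒ p = 5/8

P1 mixes 5/8 on A; P2 mixes 3/8 on P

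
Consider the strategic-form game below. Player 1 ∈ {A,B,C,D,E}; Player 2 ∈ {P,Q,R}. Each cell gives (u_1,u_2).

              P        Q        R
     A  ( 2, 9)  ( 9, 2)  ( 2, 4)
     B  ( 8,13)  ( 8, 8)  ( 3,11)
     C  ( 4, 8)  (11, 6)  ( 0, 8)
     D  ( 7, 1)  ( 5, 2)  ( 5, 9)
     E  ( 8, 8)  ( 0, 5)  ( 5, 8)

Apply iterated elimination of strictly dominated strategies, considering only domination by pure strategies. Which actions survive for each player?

Remaining: P1:{B,D,E} P2:{P,R}

P2 drop Q (R beats it: A:4>2 B:11>8 C:8>6 D:9>2 E:8>5)
P1 drop A (B beats it: P:8>2 R:3>2)
P1 drop C (B beats it: P:8>4 R:3>0)
P1→{B,D,E} P2→{P,R}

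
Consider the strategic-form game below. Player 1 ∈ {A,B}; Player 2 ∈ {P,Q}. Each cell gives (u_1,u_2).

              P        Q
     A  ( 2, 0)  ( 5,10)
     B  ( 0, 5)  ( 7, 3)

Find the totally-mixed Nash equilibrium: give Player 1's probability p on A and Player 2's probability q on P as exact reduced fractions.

P1 mixes 1/6 on A; P2 mixes 1/2 on P

P1 indiff ⇒ q·2+(1-q)·5 = q·0+(1-q)·7 ⇒ q(2) = (1-q)(2) ⇒ q = 1/2
P2 indiff ⇒ p·0+(1-p)·5 = p·10+(1-p)·3 ⇒ p(-10) = (1-p)(-2) ⇒ p = 1/6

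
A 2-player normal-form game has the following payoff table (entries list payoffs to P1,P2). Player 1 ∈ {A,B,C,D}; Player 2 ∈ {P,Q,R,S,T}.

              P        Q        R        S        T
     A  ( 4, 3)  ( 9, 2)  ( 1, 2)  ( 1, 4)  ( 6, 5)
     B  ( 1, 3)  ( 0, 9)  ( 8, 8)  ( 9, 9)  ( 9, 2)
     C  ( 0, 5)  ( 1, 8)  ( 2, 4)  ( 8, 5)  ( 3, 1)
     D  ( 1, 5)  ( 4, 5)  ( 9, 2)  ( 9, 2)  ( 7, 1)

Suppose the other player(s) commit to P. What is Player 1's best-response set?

u_1(A vs P) = 4
u_1(B vs P) = 1
u_1(C vs P) = 0
u_1(D vs P) = 1
max payoff 4 at {A}

argmax u_1 = {A}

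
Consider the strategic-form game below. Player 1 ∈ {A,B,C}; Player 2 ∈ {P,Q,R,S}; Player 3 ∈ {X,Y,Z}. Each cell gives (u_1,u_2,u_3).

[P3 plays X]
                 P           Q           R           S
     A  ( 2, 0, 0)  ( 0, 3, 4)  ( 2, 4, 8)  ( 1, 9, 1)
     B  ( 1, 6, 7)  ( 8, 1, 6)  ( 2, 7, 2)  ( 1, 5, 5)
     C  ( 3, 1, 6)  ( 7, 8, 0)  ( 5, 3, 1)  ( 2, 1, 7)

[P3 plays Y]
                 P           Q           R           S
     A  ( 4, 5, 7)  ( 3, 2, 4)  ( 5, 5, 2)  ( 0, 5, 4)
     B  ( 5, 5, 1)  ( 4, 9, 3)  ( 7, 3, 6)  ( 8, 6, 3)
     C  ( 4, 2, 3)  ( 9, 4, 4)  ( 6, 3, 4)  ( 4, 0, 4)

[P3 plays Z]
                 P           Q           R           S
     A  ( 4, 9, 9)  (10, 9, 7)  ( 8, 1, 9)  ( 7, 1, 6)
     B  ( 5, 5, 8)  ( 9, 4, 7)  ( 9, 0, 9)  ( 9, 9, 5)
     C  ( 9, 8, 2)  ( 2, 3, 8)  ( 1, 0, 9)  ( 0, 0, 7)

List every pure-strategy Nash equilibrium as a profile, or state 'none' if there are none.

(A,P,X): not NE [P1→C gives 3>2; P2→S gives 9>0; P3→Z gives 9>0]
(A,P,Y): not NE [P1→B gives 5>4; P3→Z gives 9>7]
(A,P,Z): not NE [P1→C gives 9>4]
(A,Q,X): not NE [P1→B gives 8>0; P2→S gives 9>3; P3→Z gives 7>4]
(A,Q,Y): not NE [P1→C gives 9>3; P2→S gives 5>2; P3→Z gives 7>4]
(A,Q,Z): NE
(A,R,X): not NE [P1→C gives 5>2; P2→S gives 9>4; P3→Z gives 9>8]
(A,R,Y): not NE [P1→B gives 7>5; P3→Z gives 9>2]
(A,R,Z): not NE [P1→B gives 9>8; P2→Q gives 9>1]
(A,S,X): not NE [P1→C gives 2>1; P3→Z gives 6>1]
(A,S,Y): not NE [P1→B gives 8>0; P3→Z gives 6>4]
(A,S,Z): not NE [P1→B gives 9>7; P2→Q gives 9>1]
(B,P,X): not NE [P1→C gives 3>1; P2→R gives 7>6; P3→Z gives 8>7]
(B,P,Y): not NE [P2→Q gives 9>5; P3→Z gives 8>1]
(B,P,Z): not NE [P1→C gives 9>5; P2→S gives 9>5]
(B,Q,X): not NE [P2→R gives 7>1; P3→Z gives 7>6]
(B,Q,Y): not NE [P1→C gives 9>4; P3→Z gives 7>3]
(B,Q,Z): not NE [P1→A gives 10>9; P2→S gives 9>4]
(B,R,X): not NE [P1→C gives 5>2; P3→Z gives 9>2]
(B,R,Y): not NE [P2→Q gives 9>3; P3→Z gives 9>6]
(B,R,Z): not NE [P2→S gives 9>0]
(B,S,X): not NE [P1→C gives 2>1; P2→R gives 7>5]
(B,S,Y): not NE [P2→Q gives 9>6; P3→Z gives 5>3]
(B,S,Z): NE
(C,P,X): not NE [P2→Q gives 8>1]
(C,P,Y): not NE [P1→B gives 5>4; P2→Q gives 4>2; P3→X gives 6>3]
(C,P,Z): not NE [P3→X gives 6>2]
(C,Q,X): not NE [P1→B gives 8>7; P3→Z gives 8>0]
(C,Q,Y): not NE [P3→Z gives 8>4]
(C,Q,Z): not NE [P1→A gives 10>2; P2→P gives 8>3]
(C,R,X): not NE [P2→Q gives 8>3; P3→Z gives 9>1]
(C,R,Y): not NE [P1→B gives 7>6; P2→Q gives 4>3; P3→Z gives 9>4]
(C,R,Z): not NE [P1→B gives 9>1; P2→P gives 8>0]
(C,S,X): not NE [P2→Q gives 8>1]
(C,S,Y): not NE [P1→B gives 8>4; P2→Q gives 4>0; P3→Z gives 7>4]
(C,S,Z): not NE [P1→B gives 9>0; P2→P gives 8>0]

PSNE = {(A,Q,Z), (B,S,Z)}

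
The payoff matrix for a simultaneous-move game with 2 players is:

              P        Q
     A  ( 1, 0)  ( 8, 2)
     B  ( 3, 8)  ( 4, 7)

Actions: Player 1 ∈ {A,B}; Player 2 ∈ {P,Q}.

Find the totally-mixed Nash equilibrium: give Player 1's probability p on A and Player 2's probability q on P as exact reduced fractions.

p=1/3, q=2/3

P1 indiff ⇒ q·1+(1-q)·8 = q·3+(1-q)·4 ⇒ q(-2) = (1-q)(-4) ⇒ q = 2/3
P2 indiff ⇒ p·0+(1-p)·8 = p·2+(1-p)·7 ⇒ p(-2) = (1-p)(-1) ⇒ p = 1/3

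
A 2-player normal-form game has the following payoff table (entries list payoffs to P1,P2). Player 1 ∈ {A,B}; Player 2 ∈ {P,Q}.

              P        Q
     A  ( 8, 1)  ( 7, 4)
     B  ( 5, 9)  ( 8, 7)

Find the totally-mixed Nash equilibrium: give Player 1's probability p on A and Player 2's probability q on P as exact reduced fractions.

p=2/5, q=1/4

P1 indiff ⇒ q·8+(1-q)·7 = q·5+(1-q)·8 ⇒ q(3) = (1-q)(1) ⇒ q = 1/4
P2 indiff ⇒ p·1+(1-p)·9 = p·4+(1-p)·7 ⇒ p(-3) = (1-p)(-2) ⇒ p = 2/5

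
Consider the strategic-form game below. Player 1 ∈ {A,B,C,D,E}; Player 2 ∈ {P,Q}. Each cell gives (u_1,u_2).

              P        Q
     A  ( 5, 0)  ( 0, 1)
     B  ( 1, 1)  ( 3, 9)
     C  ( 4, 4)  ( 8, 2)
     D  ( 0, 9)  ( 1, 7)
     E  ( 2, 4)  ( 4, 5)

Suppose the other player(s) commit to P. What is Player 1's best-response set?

u_1(A vs P) = 5
u_1(B vs P) = 1
u_1(C vs P) = 4
u_1(D vs P) = 0
u_1(E vs P) = 2
max payoff 5 at {A}

P1 best: {A}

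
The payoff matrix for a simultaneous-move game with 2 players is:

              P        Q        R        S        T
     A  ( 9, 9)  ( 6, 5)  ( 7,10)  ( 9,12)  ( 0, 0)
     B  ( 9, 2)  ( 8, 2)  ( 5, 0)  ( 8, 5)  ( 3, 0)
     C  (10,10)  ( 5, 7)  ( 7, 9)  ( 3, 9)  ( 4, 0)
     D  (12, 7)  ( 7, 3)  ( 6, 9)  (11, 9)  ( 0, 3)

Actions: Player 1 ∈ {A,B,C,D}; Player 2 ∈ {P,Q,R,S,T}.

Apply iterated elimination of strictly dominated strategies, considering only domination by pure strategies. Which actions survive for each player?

P2 drop Q (S beats it: A:12>5 B:5>2 C:9>7 D:9>3)
P2 drop T (P beats it: A:9>0 B:2>0 C:10>0 D:7>3)
P1 drop B (D beats it: P:12>9 R:6>5 S:11>8)
P1→{A,C,D} P2→{P,R,S}

Remaining: P1:{A,C,D} P2:{P,R,S}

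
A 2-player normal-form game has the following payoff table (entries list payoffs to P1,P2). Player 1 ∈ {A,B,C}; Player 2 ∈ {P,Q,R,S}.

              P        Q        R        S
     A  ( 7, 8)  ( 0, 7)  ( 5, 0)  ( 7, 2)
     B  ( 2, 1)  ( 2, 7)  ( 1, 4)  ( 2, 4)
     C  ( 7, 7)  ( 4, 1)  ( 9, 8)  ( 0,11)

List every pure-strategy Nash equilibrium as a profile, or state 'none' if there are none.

NE set: (A,P)

(A,P): NE
(A,Q): not NE [P1→C gives 4>0; P2→P gives 8>7]
(A,R): not NE [P1→C gives 9>5; P2→P gives 8>0]
(A,S): not NE [P2→P gives 8>2]
(B,P): not NE [P1→C gives 7>2; P2→Q gives 7>1]
(B,Q): not NE [P1→C gives 4>2]
(B,R): not NE [P1→C gives 9>1; P2→Q gives 7>4]
(B,S): not NE [P1→A gives 7>2; P2→Q gives 7>4]
(C,P): not NE [P2→S gives 11>7]
(C,Q): not NE [P2→S gives 11>1]
(C,R): not NE [P2→S gives 11>8]
(C,S): not NE [P1→A gives 7>0]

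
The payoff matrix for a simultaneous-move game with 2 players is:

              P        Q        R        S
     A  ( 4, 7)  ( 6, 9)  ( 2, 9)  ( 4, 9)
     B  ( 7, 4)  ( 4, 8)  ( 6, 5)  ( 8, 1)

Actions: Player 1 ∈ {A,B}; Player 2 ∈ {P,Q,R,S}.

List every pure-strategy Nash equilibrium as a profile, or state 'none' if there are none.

(A,P): not NE [P1→B gives 7>4; P2→S gives 9>7]
(A,Q): NE
(A,R): not NE [P1→B gives 6>2]
(A,S): not NE [P1→B gives 8>4]
(B,P): not NE [P2→Q gives 8>4]
(B,Q): not NE [P1→A gives 6>4]
(B,R): not NE [P2→Q gives 8>5]
(B,S): not NE [P2→Q gives 8>1]

PSNE = {(A,Q)}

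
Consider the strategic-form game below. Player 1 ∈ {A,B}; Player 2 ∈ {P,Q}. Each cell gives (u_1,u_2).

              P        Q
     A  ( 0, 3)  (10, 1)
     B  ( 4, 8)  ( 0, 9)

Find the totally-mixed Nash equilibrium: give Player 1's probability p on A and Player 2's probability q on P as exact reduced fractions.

(p,q) = (1/3, 5/7)

P1 indiff ⇒ q·0+(1-q)·10 = q·4+(1-q)·0 ⇒ q(-4) = (1-q)(-10) ⇒ q = 5/7
P2 indiff ⇒ p·3+(1-p)·8 = p·1+(1-p)·9 ⇒ p(2) = (1-p)(1) ⇒ p = 1/3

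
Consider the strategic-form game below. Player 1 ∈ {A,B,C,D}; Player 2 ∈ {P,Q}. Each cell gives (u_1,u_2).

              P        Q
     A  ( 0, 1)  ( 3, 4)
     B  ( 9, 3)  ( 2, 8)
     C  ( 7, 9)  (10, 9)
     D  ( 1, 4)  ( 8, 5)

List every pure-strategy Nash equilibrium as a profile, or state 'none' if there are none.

(A,P): not NE [P1→B gives 9>0; P2→Q gives 4>1]
(A,Q): not NE [P1→C gives 10>3]
(B,P): not NE [P2→Q gives 8>3]
(B,Q): not NE [P1→C gives 10>2]
(C,P): not NE [P1→B gives 9>7]
(C,Q): NE
(D,P): not NE [P1→B gives 9>1; P2→Q gives 5>4]
(D,Q): not NE [P1→C gives 10>8]

Nash profiles: (C,Q)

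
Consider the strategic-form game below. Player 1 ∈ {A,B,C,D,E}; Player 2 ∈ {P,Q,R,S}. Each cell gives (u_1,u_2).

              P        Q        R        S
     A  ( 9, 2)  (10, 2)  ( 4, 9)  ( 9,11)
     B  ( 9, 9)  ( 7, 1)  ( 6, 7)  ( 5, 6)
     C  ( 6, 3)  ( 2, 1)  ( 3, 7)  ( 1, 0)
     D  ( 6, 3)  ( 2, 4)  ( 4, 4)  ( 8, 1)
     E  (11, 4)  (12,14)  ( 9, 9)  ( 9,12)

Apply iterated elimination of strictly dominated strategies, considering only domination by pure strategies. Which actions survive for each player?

P1 drop B (E beats it: P:11>9 Q:12>7 R:9>6 S:9>5)
P1 drop C (A beats it: P:9>6 Q:10>2 R:4>3 S:9>1)
P1 drop D (E beats it: P:11>6 Q:12>2 R:9>4 S:9>8)
P2 drop P (R beats it: A:9>2 E:9>4)
P2 drop R (S beats it: A:11>9 E:12>9)
P1→{A,E} P2→{Q,S}

Survivors P1:{A,E} P2:{Q,S}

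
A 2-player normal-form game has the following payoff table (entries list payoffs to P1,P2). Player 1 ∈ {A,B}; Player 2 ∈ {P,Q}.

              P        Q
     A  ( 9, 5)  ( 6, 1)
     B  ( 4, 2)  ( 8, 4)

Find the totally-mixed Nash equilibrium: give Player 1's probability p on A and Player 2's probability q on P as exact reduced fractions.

P1 indiff ⇒ q·9+(1-q)·6 = q·4+(1-q)·8 ⇒ q(5) = (1-q)(2) ⇒ q = 2/7
P2 indiff ⇒ p·5+(1-p)·2 = p·1+(1-p)·4 ⇒ p(4) = (1-p)(2) ⇒ p = 1/3

P1 mixes 1/3 on A; P2 mixes 2/7 on P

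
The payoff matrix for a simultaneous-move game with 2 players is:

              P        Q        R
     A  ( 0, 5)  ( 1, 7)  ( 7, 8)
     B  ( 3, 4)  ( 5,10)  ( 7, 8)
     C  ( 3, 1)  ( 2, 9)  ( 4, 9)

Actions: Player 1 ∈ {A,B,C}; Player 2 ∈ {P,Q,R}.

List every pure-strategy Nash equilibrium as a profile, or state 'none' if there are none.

(A,P): not NE [P1→C gives 3>0; P2→R gives 8>5]
(A,Q): not NE [P1→B gives 5>1; P2→R gives 8>7]
(A,R): NE
(B,P): not NE [P2→Q gives 10>4]
(B,Q): NE
(B,R): not NE [P2→Q gives 10>8]
(C,P): not NE [P2→R gives 9>1]
(C,Q): not NE [P1→B gives 5>2]
(C,R): not NE [P1→B gives 7>4]

Nash profiles: (A,R), (B,Q)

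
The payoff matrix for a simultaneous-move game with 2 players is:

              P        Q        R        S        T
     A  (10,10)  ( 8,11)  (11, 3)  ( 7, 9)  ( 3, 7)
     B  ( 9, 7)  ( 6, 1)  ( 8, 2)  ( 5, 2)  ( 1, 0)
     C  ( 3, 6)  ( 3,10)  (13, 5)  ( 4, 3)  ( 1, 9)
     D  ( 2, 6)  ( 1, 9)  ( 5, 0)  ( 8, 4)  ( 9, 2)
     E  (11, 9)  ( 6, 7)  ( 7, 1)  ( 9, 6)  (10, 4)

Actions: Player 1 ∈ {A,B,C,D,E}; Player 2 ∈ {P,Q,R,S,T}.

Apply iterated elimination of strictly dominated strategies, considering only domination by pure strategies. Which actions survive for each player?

IESDS → P1:{A,E} P2:{P,Q}

P1 drop B (A beats it: P:10>9 Q:8>6 R:11>8 S:7>5 T:3>1)
P1 drop D (E beats it: P:11>2 Q:6>1 R:7>5 S:9>8 T:10>9)
P2 drop R (P beats it: A:10>3 C:6>5 E:9>1)
P1 drop C (A beats it: P:10>3 Q:8>3 S:7>4 T:3>1)
P2 drop S (P beats it: A:10>9 E:9>6)
P2 drop T (P beats it: A:10>7 E:9>4)
P1→{A,E} P2→{P,Q}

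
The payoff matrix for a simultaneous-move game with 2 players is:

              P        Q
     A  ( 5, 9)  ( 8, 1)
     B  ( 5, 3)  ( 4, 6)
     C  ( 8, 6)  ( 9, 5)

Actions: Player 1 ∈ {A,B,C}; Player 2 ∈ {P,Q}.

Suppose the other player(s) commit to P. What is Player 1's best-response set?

argmax u_1 = {C}

u_1(A vs P) = 5
u_1(B vs P) = 5
u_1(C vs P) = 8
max payoff 8 at {C}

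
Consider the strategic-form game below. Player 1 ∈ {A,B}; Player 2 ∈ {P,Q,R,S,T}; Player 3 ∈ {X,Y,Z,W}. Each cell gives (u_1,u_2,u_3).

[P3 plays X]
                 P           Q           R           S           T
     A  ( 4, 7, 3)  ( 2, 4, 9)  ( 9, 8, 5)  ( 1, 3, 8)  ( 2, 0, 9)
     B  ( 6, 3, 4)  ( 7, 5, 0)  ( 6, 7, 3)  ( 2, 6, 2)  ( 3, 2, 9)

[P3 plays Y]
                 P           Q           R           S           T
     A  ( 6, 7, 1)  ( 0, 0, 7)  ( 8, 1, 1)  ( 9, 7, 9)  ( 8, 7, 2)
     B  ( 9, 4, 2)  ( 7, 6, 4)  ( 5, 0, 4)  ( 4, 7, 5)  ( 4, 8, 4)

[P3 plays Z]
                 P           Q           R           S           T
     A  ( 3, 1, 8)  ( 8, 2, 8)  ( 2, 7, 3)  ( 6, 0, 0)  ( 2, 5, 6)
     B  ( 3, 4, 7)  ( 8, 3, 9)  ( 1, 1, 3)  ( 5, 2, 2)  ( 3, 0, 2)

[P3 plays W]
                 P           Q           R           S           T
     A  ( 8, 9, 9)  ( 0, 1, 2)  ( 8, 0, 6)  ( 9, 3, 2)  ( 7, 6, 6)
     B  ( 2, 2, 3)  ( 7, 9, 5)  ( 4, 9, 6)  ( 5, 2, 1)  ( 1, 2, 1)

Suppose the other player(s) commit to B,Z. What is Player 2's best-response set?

u_2(P vs B,Z) = 4
u_2(Q vs B,Z) = 3
u_2(R vs B,Z) = 1
u_2(S vs B,Z) = 2
u_2(T vs B,Z) = 0
max payoff 4 at {P}

P2 best: {P}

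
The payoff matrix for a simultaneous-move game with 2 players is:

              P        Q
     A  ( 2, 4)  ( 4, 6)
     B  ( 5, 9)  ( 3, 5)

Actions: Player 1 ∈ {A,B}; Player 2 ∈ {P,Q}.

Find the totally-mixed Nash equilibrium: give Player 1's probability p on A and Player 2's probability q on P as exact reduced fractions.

P1 indiff ⇒ q·2+(1-q)·4 = q·5+(1-q)·3 ⇒ q(-3) = (1-q)(-1) ⇒ q = 1/4
P2 indiff ⇒ p·4+(1-p)·9 = p·6+(1-p)·5 ⇒ p(-2) = (1-p)(-4) ⇒ p = 2/3

P1 mixes 2/3 on A; P2 mixes 1/4 on P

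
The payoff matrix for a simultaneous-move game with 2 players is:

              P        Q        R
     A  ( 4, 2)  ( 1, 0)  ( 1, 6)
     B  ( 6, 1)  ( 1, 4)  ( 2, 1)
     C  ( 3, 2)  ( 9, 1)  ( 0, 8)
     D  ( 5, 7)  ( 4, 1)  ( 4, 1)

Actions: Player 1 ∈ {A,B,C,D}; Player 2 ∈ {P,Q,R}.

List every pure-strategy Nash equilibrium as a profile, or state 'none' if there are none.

(A,P): not NE [P1→B gives 6>4; P2→R gives 6>2]
(A,Q): not NE [P1→C gives 9>1; P2→R gives 6>0]
(A,R): not NE [P1→D gives 4>1]
(B,P): not NE [P2→Q gives 4>1]
(B,Q): not NE [P1→C gives 9>1]
(B,R): not NE [P1→D gives 4>2; P2→Q gives 4>1]
(C,P): not NE [P1→B gives 6>3; P2→R gives 8>2]
(C,Q): not NE [P2→R gives 8>1]
(C,R): not NE [P1→D gives 4>0]
(D,P): not NE [P1→B gives 6>5]
(D,Q): not NE [P1→C gives 9>4; P2→P gives 7>1]
(D,R): not NE [P2→P gives 7>1]

PSNE: ∅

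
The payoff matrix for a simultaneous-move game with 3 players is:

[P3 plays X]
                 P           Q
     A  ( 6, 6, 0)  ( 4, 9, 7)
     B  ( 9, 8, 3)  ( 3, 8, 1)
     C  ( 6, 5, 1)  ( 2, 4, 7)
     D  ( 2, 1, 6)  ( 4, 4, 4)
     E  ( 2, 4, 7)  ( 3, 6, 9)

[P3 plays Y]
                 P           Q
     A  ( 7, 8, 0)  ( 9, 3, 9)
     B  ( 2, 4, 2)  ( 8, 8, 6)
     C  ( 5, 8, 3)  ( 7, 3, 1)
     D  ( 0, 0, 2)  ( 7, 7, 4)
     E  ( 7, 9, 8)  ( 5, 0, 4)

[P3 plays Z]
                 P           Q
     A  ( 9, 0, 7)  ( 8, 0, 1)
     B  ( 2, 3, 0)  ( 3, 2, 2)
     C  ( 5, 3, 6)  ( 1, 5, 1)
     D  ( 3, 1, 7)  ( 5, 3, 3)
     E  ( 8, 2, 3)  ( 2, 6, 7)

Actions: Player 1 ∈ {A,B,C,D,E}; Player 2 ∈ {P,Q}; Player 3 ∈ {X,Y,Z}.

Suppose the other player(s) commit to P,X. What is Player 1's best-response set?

u_1(A vs P,X) = 6
u_1(B vs P,X) = 9
u_1(C vs P,X) = 6
u_1(D vs P,X) = 2
u_1(E vs P,X) = 2
max payoff 9 at {B}

argmax u_1 = {B}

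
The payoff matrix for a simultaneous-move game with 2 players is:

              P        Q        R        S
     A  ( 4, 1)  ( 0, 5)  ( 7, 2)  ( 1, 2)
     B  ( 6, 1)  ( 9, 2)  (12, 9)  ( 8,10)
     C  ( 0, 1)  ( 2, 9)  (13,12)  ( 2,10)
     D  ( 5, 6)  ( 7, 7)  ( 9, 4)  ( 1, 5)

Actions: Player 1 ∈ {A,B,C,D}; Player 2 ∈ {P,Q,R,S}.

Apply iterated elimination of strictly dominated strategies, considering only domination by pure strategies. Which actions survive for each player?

P1 drop A (B beats it: P:6>4 Q:9>0 R:12>7 S:8>1)
P1 drop D (B beats it: P:6>5 Q:9>7 R:12>9 S:8>1)
P2 drop P (Q beats it: B:2>1 C:9>1)
P2 drop Q (R beats it: B:9>2 C:12>9)
P1→{B,C} P2→{R,S}

IESDS → P1:{B,C} P2:{R,S}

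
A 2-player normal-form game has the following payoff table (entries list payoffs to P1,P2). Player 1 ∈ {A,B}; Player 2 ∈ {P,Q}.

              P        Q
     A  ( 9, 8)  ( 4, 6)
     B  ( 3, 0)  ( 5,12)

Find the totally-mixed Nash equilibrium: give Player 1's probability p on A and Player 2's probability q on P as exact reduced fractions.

P1 indiff ⇒ q·9+(1-q)·4 = q·3+(1-q)·5 ⇒ q(6) = (1-q)(1) ⇒ q = 1/7
P2 indiff ⇒ p·8+(1-p)·0 = p·6+(1-p)·12 ⇒ p(2) = (1-p)(12) ⇒ p = 6/7

P1 mixes 6/7 on A; P2 mixes 1/7 on P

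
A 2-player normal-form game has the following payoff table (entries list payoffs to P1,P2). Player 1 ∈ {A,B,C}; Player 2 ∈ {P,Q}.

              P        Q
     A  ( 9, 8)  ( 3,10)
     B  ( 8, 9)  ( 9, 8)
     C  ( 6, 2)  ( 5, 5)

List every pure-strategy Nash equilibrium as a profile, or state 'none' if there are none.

(A,P): not NE [P2→Q gives 10>8]
(A,Q): not NE [P1→B gives 9>3]
(B,P): not NE [P1→A gives 9>8]
(B,Q): not NE [P2→P gives 9>8]
(C,P): not NE [P1→A gives 9>6; P2→Q gives 5>2]
(C,Q): not NE [P1→B gives 9>5]

No pure NE.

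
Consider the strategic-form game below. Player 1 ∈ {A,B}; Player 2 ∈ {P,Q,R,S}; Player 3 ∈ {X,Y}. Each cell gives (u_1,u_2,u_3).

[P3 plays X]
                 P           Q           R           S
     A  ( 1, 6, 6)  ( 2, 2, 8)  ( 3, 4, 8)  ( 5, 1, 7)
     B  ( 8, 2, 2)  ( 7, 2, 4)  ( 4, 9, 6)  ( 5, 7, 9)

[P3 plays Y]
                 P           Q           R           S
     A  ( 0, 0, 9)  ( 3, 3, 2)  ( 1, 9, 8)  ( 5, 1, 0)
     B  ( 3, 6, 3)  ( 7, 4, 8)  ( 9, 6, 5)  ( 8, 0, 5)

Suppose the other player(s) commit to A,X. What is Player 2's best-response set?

u_2(P vs A,X) = 6
u_2(Q vs A,X) = 2
u_2(R vs A,X) = 4
u_2(S vs A,X) = 1
max payoff 6 at {P}

argmax u_2 = {P}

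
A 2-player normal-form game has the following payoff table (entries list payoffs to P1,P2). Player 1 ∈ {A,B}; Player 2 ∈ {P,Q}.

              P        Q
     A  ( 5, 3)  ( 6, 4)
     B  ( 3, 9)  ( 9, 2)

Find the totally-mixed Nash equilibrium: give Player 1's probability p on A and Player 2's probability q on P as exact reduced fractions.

P1 indiff ⇒ q·5+(1-q)·6 = q·3+(1-q)·9 ⇒ q(2) = (1-q)(3) ⇒ q = 3/5
P2 indiff ⇒ p·3+(1-p)·9 = p·4+(1-p)·2 ⇒ p(-1) = (1-p)(-7) ⇒ p = 7/8

(p,q) = (7/8, 3/5)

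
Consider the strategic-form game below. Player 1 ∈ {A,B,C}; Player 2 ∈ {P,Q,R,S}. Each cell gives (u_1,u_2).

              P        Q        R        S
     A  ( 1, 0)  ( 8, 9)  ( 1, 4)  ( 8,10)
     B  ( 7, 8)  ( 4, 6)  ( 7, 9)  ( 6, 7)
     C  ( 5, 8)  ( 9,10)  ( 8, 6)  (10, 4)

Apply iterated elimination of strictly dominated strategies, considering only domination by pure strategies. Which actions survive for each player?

Survivors P1:{B,C} P2:{P,Q,R}

P1 drop A (C beats it: P:5>1 Q:9>8 R:8>1 S:10>8)
P2 drop S (P beats it: B:8>7 C:8>4)
P1→{B,C} P2→{P,Q,R}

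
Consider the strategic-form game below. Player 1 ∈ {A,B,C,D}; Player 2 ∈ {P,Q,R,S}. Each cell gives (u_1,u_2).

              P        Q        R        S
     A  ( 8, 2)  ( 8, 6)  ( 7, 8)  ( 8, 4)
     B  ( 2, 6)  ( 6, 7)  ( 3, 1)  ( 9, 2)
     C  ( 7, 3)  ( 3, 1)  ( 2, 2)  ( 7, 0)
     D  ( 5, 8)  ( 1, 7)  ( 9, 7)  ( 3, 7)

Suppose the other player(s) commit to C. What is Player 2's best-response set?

u_2(P vs C) = 3
u_2(Q vs C) = 1
u_2(R vs C) = 2
u_2(S vs C) = 0
max payoff 3 at {P}

argmax u_2 = {P}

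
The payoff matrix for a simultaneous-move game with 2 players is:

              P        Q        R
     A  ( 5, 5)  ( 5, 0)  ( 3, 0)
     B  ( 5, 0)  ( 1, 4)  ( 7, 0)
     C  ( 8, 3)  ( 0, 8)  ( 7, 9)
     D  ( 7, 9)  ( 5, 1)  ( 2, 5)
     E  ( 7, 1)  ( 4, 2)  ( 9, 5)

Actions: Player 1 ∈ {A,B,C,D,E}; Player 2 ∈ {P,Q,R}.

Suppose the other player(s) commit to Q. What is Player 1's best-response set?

argmax u_1 = {A,D}

u_1(A vs Q) = 5
u_1(B vs Q) = 1
u_1(C vs Q) = 0
u_1(D vs Q) = 5
u_1(E vs Q) = 4
max payoff 5 at {A,D}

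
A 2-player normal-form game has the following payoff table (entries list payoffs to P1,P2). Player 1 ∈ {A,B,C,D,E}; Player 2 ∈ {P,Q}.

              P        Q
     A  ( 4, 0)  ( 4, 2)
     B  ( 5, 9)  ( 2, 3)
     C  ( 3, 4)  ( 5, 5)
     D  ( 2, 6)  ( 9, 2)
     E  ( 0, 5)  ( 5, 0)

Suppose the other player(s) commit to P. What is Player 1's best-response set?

P1 best: {B}

u_1(A vs P) = 4
u_1(B vs P) = 5
u_1(C vs P) = 3
u_1(D vs P) = 2
u_1(E vs P) = 0
max payoff 5 at {B}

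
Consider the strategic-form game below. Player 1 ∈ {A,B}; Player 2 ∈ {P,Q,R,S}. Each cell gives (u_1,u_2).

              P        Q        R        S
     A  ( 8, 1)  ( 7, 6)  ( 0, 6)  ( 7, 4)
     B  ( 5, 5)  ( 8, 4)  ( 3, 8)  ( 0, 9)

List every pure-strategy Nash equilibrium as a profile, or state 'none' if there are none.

(A,P): not NE [P2→R gives 6>1]
(A,Q): not NE [P1→B gives 8>7]
(A,R): not NE [P1→B gives 3>0]
(A,S): not NE [P2→R gives 6>4]
(B,P): not NE [P1→A gives 8>5; P2→S gives 9>5]
(B,Q): not NE [P2→S gives 9>4]
(B,R): not NE [P2→S gives 9>8]
(B,S): not NE [P1→A gives 7>0]

Equilibria: none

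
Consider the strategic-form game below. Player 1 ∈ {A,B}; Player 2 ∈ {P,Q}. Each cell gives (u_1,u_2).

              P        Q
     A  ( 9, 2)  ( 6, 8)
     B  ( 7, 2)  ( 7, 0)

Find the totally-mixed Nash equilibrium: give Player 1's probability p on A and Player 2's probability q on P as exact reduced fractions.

p=1/4, q=1/3

P1 indiff ⇒ q·9+(1-q)·6 = q·7+(1-q)·7 ⇒ q(2) = (1-q)(1) ⇒ q = 1/3
P2 indiff ⇒ p·2+(1-p)·2 = p·8+(1-p)·0 ⇒ p(-6) = (1-p)(-2) ⇒ p = 1/4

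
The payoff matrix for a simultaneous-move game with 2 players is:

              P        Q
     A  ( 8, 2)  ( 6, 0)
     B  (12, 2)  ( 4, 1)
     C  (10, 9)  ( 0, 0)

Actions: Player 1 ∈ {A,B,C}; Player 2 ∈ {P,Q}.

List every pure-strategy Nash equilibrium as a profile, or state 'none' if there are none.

(A,P): not NE [P1→B gives 12>8]
(A,Q): not NE [P2→P gives 2>0]
(B,P): NE
(B,Q): not NE [P1→A gives 6>4; P2→P gives 2>1]
(C,P): not NE [P1→B gives 12>10]
(C,Q): not NE [P1→A gives 6>0; P2→P gives 9>0]

Nash profiles: (B,P)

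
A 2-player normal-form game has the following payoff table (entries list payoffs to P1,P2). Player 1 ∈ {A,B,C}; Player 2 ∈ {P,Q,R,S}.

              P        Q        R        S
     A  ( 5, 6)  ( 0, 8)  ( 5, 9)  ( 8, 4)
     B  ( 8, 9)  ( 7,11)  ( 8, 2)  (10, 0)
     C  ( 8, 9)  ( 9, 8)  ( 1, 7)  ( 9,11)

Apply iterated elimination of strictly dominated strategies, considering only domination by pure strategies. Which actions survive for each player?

P1 drop A (B beats it: P:8>5 Q:7>0 R:8>5 S:10>8)
P2 drop R (P beats it: B:9>2 C:9>7)
P1→{B,C} P2→{P,Q,S}

IESDS → P1:{B,C} P2:{P,Q,S}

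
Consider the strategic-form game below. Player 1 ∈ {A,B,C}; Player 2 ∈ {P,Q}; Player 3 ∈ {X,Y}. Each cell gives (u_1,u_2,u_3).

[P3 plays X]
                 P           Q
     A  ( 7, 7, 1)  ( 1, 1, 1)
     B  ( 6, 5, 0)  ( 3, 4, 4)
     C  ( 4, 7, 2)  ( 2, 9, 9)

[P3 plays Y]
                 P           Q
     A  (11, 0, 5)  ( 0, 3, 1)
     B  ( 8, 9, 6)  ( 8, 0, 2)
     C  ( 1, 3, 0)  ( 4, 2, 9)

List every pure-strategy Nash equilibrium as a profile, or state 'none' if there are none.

(A,P,X): not NE [P3→Y gives 5>1]
(A,P,Y): not NE [P2→Q gives 3>0]
(A,Q,X): not NE [P1→B gives 3>1; P2→P gives 7>1]
(A,Q,Y): not NE [P1→B gives 8>0]
(B,P,X): not NE [P1→A gives 7>6; P3→Y gives 6>0]
(B,P,Y): not NE [P1→A gives 11>8]
(B,Q,X): not NE [P2→P gives 5>4]
(B,Q,Y): not NE [P2→P gives 9>0; P3→X gives 4>2]
(C,P,X): not NE [P1→A gives 7>4; P2→Q gives 9>7]
(C,P,Y): not NE [P1→A gives 11>1; P3→X gives 2>0]
(C,Q,X): not NE [P1→B gives 3>2]
(C,Q,Y): not NE [P1→B gives 8>4; P2→P gives 3>2]

Equilibria: none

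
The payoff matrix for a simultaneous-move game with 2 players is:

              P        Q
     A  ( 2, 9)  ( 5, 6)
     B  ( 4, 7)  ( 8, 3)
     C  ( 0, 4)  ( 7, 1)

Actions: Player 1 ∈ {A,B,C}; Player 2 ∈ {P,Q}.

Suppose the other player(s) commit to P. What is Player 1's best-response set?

u_1(A vs P) = 2
u_1(B vs P) = 4
u_1(C vs P) = 0
max payoff 4 at {B}

BR_1 = {B}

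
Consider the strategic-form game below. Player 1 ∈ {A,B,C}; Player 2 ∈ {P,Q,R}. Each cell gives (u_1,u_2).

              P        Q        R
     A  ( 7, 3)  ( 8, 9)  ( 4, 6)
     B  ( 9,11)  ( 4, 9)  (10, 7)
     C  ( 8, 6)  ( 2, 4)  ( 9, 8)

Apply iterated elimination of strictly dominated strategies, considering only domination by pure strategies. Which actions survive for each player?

P1 drop C (B beats it: P:9>8 Q:4>2 R:10>9)
P2 drop R (Q beats it: A:9>6 B:9>7)
P1→{A,B} P2→{P,Q}

Survivors P1:{A,B} P2:{P,Q}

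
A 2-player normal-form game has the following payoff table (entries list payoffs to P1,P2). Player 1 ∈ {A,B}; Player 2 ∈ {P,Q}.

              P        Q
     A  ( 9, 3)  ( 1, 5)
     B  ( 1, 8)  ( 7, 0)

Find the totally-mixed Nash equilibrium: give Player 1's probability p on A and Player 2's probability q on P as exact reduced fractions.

P1 indiff ⇒ q·9+(1-q)·1 = q·1+(1-q)·7 ⇒ q(8) = (1-q)(6) ⇒ q = 3/7
P2 indiff ⇒ p·3+(1-p)·8 = p·5+(1-p)·0 ⇒ p(-2) = (1-p)(-8) ⇒ p = 4/5

p=4/5, q=3/7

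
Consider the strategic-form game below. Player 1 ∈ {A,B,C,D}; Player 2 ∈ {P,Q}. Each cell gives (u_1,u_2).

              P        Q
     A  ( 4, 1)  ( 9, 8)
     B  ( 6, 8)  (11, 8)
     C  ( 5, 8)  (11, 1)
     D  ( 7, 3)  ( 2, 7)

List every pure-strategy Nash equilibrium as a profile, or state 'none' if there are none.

NE set: (B,Q)

(A,P): not NE [P1→D gives 7>4; P2→Q gives 8>1]
(A,Q): not NE [P1→C gives 11>9]
(B,P): not NE [P1→D gives 7>6]
(B,Q): NE
(C,P): not NE [P1→D gives 7>5]
(C,Q): not NE [P2→P gives 8>1]
(D,P): not NE [P2→Q gives 7>3]
(D,Q): not NE [P1→C gives 11>2]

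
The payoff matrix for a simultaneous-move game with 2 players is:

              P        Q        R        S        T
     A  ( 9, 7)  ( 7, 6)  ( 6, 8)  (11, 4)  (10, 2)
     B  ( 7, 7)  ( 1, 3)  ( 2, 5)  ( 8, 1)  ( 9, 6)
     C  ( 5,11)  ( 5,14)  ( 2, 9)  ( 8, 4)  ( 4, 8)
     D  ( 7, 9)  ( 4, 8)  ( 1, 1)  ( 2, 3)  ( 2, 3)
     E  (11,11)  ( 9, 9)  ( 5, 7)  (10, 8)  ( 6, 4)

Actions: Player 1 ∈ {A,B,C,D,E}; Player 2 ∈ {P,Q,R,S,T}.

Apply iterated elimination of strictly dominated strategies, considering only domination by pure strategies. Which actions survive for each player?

Survivors P1:{A,E} P2:{P,R}

P1 drop B (A beats it: P:9>7 Q:7>1 R:6>2 S:11>8 T:10>9)
P1 drop C (A beats it: P:9>5 Q:7>5 R:6>2 S:11>8 T:10>4)
P1 drop D (A beats it: P:9>7 Q:7>4 R:6>1 S:11>2 T:10>2)
P2 drop Q (P beats it: A:7>6 E:11>9)
P2 drop S (P beats it: A:7>4 E:11>8)
P2 drop T (P beats it: A:7>2 E:11>4)
P1→{A,E} P2→{P,R}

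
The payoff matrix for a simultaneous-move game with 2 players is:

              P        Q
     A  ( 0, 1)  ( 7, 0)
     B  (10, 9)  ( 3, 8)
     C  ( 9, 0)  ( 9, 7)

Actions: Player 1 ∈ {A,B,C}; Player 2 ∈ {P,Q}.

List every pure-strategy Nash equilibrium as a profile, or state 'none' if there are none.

NE set: (B,P), (C,Q)

(A,P): not NE [P1→B gives 10>0]
(A,Q): not NE [P1→C gives 9>7; P2→P gives 1>0]
(B,P): NE
(B,Q): not NE [P1→C gives 9>3; P2→P gives 9>8]
(C,P): not NE [P1→B gives 10>9; P2→Q gives 7>0]
(C,Q): NE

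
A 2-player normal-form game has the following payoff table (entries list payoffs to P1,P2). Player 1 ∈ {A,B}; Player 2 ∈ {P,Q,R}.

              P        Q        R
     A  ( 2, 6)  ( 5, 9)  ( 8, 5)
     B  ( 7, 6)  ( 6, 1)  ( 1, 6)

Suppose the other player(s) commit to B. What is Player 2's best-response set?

argmax u_2 = {P,R}

u_2(P vs B) = 6
u_2(Q vs B) = 1
u_2(R vs B) = 6
max payoff 6 at {P,R}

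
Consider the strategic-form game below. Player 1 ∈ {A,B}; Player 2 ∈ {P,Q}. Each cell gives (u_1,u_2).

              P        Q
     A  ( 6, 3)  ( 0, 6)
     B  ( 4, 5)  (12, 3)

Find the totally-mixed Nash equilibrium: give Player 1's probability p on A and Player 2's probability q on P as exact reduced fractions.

p=2/5, q=6/7

P1 indiff ⇒ q·6+(1-q)·0 = q·4+(1-q)·12 ⇒ q(2) = (1-q)(12) ⇒ q = 6/7
P2 indiff ⇒ p·3+(1-p)·5 = p·6+(1-p)·3 ⇒ p(-3) = (1-p)(-2) ⇒ p = 2/5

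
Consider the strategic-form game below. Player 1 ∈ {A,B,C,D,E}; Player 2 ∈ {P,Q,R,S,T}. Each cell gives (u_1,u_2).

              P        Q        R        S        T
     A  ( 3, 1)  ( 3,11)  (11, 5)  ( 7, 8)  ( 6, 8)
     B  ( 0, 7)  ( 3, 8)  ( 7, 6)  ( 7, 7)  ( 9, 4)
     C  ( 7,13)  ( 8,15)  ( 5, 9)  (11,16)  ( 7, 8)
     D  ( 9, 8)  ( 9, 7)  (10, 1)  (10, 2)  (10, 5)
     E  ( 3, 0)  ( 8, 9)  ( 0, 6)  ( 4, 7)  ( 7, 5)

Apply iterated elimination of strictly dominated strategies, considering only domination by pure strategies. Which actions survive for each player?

Remaining: P1:{C,D} P2:{P,Q,S}

P1 drop B (D beats it: P:9>0 Q:9>3 R:10>7 S:10>7 T:10>9)
P1 drop E (D beats it: P:9>3 Q:9>8 R:10>0 S:10>4 T:10>7)
P2 drop R (Q beats it: A:11>5 C:15>9 D:7>1)
P1 drop A (C beats it: P:7>3 Q:8>3 S:11>7 T:7>6)
P2 drop T (P beats it: C:13>8 D:8>5)
P1→{C,D} P2→{P,Q,S}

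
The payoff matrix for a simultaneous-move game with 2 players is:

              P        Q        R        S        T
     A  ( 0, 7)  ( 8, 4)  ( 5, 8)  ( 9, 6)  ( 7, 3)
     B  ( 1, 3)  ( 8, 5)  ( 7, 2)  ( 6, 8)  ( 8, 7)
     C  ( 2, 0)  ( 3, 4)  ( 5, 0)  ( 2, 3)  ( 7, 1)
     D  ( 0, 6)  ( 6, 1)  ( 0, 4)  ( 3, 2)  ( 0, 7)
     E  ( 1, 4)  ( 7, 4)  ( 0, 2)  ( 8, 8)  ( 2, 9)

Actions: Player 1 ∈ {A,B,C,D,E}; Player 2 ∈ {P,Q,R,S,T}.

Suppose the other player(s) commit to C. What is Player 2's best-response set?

BR_2 = {Q}

u_2(P vs C) = 0
u_2(Q vs C) = 4
u_2(R vs C) = 0
u_2(S vs C) = 3
u_2(T vs C) = 1
max payoff 4 at {Q}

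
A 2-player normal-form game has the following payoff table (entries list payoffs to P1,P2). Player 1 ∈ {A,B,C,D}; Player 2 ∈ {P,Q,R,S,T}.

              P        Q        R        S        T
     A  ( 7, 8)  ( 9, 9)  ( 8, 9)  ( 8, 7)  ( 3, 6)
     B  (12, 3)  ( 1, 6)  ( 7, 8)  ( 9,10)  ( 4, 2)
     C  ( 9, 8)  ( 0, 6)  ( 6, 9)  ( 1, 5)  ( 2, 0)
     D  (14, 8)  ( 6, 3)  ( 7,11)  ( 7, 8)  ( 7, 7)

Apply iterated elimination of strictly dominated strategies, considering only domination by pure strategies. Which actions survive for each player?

P1 drop C (B beats it: P:12>9 Q:1>0 R:7>6 S:9>1 T:4>2)
P2 drop P (R beats it: A:9>8 B:8>3 D:11>8)
P2 drop T (R beats it: A:9>6 B:8>2 D:11>7)
P1 drop D (A beats it: Q:9>6 R:8>7 S:8>7)
P1→{A,B} P2→{Q,R,S}

Remaining: P1:{A,B} P2:{Q,R,S}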